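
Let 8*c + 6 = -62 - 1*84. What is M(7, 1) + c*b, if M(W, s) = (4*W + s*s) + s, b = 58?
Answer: -1072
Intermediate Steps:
M(W, s) = s + s² + 4*W (M(W, s) = (4*W + s²) + s = (s² + 4*W) + s = s + s² + 4*W)
c = -19 (c = -¾ + (-62 - 1*84)/8 = -¾ + (-62 - 84)/8 = -¾ + (⅛)*(-146) = -¾ - 73/4 = -19)
M(7, 1) + c*b = (1 + 1² + 4*7) - 19*58 = (1 + 1 + 28) - 1102 = 30 - 1102 = -1072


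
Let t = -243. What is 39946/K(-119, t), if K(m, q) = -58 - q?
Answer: 39946/185 ≈ 215.92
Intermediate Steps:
39946/K(-119, t) = 39946/(-58 - 1*(-243)) = 39946/(-58 + 243) = 39946/185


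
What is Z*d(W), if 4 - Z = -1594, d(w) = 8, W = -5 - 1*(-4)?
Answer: 12784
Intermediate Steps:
W = -1 (W = -5 + 4 = -1)
Z = 1598 (Z = 4 - 1*(-1594) = 4 + 1594 = 1598)
Z*d(W) = 1598*8 = 12784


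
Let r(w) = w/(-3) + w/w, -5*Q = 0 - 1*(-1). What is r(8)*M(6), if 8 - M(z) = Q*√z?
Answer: -40/3 - √6/3 ≈ -14.150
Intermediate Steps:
Q = -⅕ (Q = -(0 - 1*(-1))/5 = -(0 + 1)/5 = -⅕*1 = -⅕ ≈ -0.20000)
r(w) = 1 - w/3 (r(w) = w*(-⅓) + 1 = -w/3 + 1 = 1 - w/3)
M(z) = 8 + √z/5 (M(z) = 8 - (-1)*√z/5 = 8 + √z/5)
r(8)*M(6) = (1 - ⅓*8)*(8 + √6/5) = (1 - 8/3)*(8 + √6/5) = -5*(8 + √6/5)/3 = -40/3 - √6/3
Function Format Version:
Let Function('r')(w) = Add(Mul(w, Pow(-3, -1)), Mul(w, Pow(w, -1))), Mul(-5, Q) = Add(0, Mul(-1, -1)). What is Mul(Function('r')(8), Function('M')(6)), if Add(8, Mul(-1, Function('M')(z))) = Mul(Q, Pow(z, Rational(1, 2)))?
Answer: Add(Rational(-40, 3), Mul(Rational(-1, 3), Pow(6, Rational(1, 2)))) ≈ -14.150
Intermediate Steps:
Q = Rational(-1, 5) (Q = Mul(Rational(-1, 5), Add(0, Mul(-1, -1))) = Mul(Rational(-1, 5), Add(0, 1)) = Mul(Rational(-1, 5), 1) = Rational(-1, 5) ≈ -0.20000)
Function('r')(w) = Add(1, Mul(Rational(-1, 3), w)) (Function('r')(w) = Add(Mul(w, Rational(-1, 3)), 1) = Add(Mul(Rational(-1, 3), w), 1) = Add(1, Mul(Rational(-1, 3), w)))
Function('M')(z) = Add(8, Mul(Rational(1, 5), Pow(z, Rational(1, 2)))) (Function('M')(z) = Add(8, Mul(-1, Mul(Rational(-1, 5), Pow(z, Rational(1, 2))))) = Add(8, Mul(Rational(1, 5), Pow(z, Rational(1, 2)))))
Mul(Function('r')(8), Function('M')(6)) = Mul(Add(1, Mul(Rational(-1, 3), 8)), Add(8, Mul(Rational(1, 5), Pow(6, Rational(1, 2))))) = Mul(Add(1, Rational(-8, 3)), Add(8, Mul(Rational(1, 5), Pow(6, Rational(1, 2))))) = Mul(Rational(-5, 3), Add(8, Mul(Rational(1, 5), Pow(6, Rational(1, 2))))) = Add(Rational(-40, 3), Mul(Rational(-1, 3), Pow(6, Rational(1, 2))))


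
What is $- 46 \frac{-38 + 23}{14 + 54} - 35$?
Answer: $- \frac{845}{34} \approx -24.853$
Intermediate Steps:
$- 46 \frac{-38 + 23}{14 + 54} - 35 = - 46 \left(- \frac{15}{68}\right) - 35 = - 46 \left(\left(-15\right) \frac{1}{68}\right) - 35 = \left(-46\right) \left(- \frac{15}{68}\right) - 35 = \frac{345}{34} - 35 = - \frac{845}{34}$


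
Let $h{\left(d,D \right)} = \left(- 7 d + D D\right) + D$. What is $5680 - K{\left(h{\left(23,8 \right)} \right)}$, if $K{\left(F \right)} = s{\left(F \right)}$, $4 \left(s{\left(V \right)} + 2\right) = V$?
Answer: $\frac{22817}{4} \approx 5704.3$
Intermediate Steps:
$h{\left(d,D \right)} = D + D^{2} - 7 d$ ($h{\left(d,D \right)} = \left(- 7 d + D^{2}\right) + D = \left(D^{2} - 7 d\right) + D = D + D^{2} - 7 d$)
$s{\left(V \right)} = -2 + \frac{V}{4}$
$K{\left(F \right)} = -2 + \frac{F}{4}$
$5680 - K{\left(h{\left(23,8 \right)} \right)} = 5680 - \left(-2 + \frac{8 + 8^{2} - 161}{4}\right) = 5680 - \left(-2 + \frac{8 + 64 - 161}{4}\right) = 5680 - \left(-2 + \frac{1}{4} \left(-89\right)\right) = 5680 - \left(-2 - \frac{89}{4}\right) = 5680 - - \frac{97}{4} = 5680 + \frac{97}{4} = \frac{22817}{4}$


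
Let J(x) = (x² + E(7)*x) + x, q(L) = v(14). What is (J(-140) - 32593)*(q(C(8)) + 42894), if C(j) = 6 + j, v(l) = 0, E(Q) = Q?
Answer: -605363022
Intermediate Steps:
q(L) = 0
J(x) = x² + 8*x (J(x) = (x² + 7*x) + x = x² + 8*x)
(J(-140) - 32593)*(q(C(8)) + 42894) = (-140*(8 - 140) - 32593)*(0 + 42894) = (-140*(-132) - 32593)*42894 = (18480 - 32593)*42894 = -14113*42894 = -605363022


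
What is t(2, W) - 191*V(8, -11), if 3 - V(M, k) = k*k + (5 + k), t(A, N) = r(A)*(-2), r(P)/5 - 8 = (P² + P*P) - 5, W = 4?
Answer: 21282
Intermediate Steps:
r(P) = 15 + 10*P² (r(P) = 40 + 5*((P² + P*P) - 5) = 40 + 5*((P² + P²) - 5) = 40 + 5*(2*P² - 5) = 40 + 5*(-5 + 2*P²) = 40 + (-25 + 10*P²) = 15 + 10*P²)
t(A, N) = -30 - 20*A² (t(A, N) = (15 + 10*A²)*(-2) = -30 - 20*A²)
V(M, k) = -2 - k - k² (V(M, k) = 3 - (k*k + (5 + k)) = 3 - (k² + (5 + k)) = 3 - (5 + k + k²) = 3 + (-5 - k - k²) = -2 - k - k²)
t(2, W) - 191*V(8, -11) = (-30 - 20*2²) - 191*(-2 - 1*(-11) - 1*(-11)²) = (-30 - 20*4) - 191*(-2 + 11 - 1*121) = (-30 - 80) - 191*(-2 + 11 - 121) = -110 - 191*(-112) = -110 + 21392 = 21282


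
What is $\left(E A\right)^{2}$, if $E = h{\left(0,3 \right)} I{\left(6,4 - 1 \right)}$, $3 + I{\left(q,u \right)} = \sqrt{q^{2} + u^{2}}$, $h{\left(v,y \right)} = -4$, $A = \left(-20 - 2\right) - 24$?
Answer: $1828224 - 609408 \sqrt{5} \approx 4.6555 \cdot 10^{5}$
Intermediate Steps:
$A = -46$ ($A = -22 - 24 = -46$)
$I{\left(q,u \right)} = -3 + \sqrt{q^{2} + u^{2}}$
$E = 12 - 12 \sqrt{5}$ ($E = - 4 \left(-3 + \sqrt{6^{2} + \left(4 - 1\right)^{2}}\right) = - 4 \left(-3 + \sqrt{36 + \left(4 - 1\right)^{2}}\right) = - 4 \left(-3 + \sqrt{36 + 3^{2}}\right) = - 4 \left(-3 + \sqrt{36 + 9}\right) = - 4 \left(-3 + \sqrt{45}\right) = - 4 \left(-3 + 3 \sqrt{5}\right) = 12 - 12 \sqrt{5} \approx -14.833$)
$\left(E A\right)^{2} = \left(\left(12 - 12 \sqrt{5}\right) \left(-46\right)\right)^{2} = \left(-552 + 552 \sqrt{5}\right)^{2}$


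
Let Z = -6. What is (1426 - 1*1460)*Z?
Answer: 204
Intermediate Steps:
(1426 - 1*1460)*Z = (1426 - 1*1460)*(-6) = (1426 - 1460)*(-6) = -34*(-6) = 204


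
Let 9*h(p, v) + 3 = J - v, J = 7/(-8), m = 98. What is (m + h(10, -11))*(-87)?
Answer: -68759/8 ≈ -8594.9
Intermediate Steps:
J = -7/8 (J = 7*(-⅛) = -7/8 ≈ -0.87500)
h(p, v) = -31/72 - v/9 (h(p, v) = -⅓ + (-7/8 - v)/9 = -⅓ + (-7/72 - v/9) = -31/72 - v/9)
(m + h(10, -11))*(-87) = (98 + (-31/72 - ⅑*(-11)))*(-87) = (98 + (-31/72 + 11/9))*(-87) = (98 + 19/24)*(-87) = (2371/24)*(-87) = -68759/8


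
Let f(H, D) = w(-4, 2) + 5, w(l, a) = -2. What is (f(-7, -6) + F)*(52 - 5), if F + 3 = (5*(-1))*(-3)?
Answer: 705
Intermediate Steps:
f(H, D) = 3 (f(H, D) = -2 + 5 = 3)
F = 12 (F = -3 + (5*(-1))*(-3) = -3 - 5*(-3) = -3 + 15 = 12)
(f(-7, -6) + F)*(52 - 5) = (3 + 12)*(52 - 5) = 15*47 = 705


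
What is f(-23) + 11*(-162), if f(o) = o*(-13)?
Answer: -1483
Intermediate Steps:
f(o) = -13*o
f(-23) + 11*(-162) = -13*(-23) + 11*(-162) = 299 - 1782 = -1483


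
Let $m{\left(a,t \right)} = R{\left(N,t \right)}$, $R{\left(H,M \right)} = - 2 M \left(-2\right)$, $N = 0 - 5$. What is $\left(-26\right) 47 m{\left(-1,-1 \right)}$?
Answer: $4888$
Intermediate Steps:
$N = -5$ ($N = 0 - 5 = -5$)
$R{\left(H,M \right)} = 4 M$
$m{\left(a,t \right)} = 4 t$
$\left(-26\right) 47 m{\left(-1,-1 \right)} = \left(-26\right) 47 \cdot 4 \left(-1\right) = \left(-1222\right) \left(-4\right) = 4888$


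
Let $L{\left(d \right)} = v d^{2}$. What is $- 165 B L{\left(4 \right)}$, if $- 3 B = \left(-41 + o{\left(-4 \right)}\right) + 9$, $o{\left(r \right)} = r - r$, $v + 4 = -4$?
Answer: $225280$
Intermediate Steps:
$v = -8$ ($v = -4 - 4 = -8$)
$o{\left(r \right)} = 0$
$L{\left(d \right)} = - 8 d^{2}$
$B = \frac{32}{3}$ ($B = - \frac{\left(-41 + 0\right) + 9}{3} = - \frac{-41 + 9}{3} = \left(- \frac{1}{3}\right) \left(-32\right) = \frac{32}{3} \approx 10.667$)
$- 165 B L{\left(4 \right)} = \left(-165\right) \frac{32}{3} \left(- 8 \cdot 4^{2}\right) = - 1760 \left(\left(-8\right) 16\right) = \left(-1760\right) \left(-128\right) = 225280$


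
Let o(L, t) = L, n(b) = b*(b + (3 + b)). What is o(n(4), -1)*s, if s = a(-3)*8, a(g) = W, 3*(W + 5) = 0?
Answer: -1760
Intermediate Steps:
W = -5 (W = -5 + (1/3)*0 = -5 + 0 = -5)
a(g) = -5
n(b) = b*(3 + 2*b)
s = -40 (s = -5*8 = -40)
o(n(4), -1)*s = (4*(3 + 2*4))*(-40) = (4*(3 + 8))*(-40) = (4*11)*(-40) = 44*(-40) = -1760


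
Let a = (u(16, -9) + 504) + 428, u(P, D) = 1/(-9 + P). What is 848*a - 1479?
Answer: 5522847/7 ≈ 7.8898e+5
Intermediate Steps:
a = 6525/7 (a = (1/(-9 + 16) + 504) + 428 = (1/7 + 504) + 428 = (⅐ + 504) + 428 = 3529/7 + 428 = 6525/7 ≈ 932.14)
848*a - 1479 = 848*(6525/7) - 1479 = 5533200/7 - 1479 = 5522847/7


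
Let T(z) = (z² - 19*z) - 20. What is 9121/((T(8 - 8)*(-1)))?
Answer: 9121/20 ≈ 456.05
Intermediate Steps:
T(z) = -20 + z² - 19*z
9121/((T(8 - 8)*(-1))) = 9121/(((-20 + (8 - 8)² - 19*(8 - 8))*(-1))) = 9121/(((-20 + 0² - 19*0)*(-1))) = 9121/(((-20 + 0 + 0)*(-1))) = 9121/((-20*(-1))) = 9121/20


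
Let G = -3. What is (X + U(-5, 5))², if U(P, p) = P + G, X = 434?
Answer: 181476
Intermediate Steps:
U(P, p) = -3 + P (U(P, p) = P - 3 = -3 + P)
(X + U(-5, 5))² = (434 + (-3 - 5))² = (434 - 8)² = 426² = 181476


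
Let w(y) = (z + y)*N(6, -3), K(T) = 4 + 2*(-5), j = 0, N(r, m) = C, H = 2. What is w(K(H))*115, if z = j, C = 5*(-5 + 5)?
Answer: 0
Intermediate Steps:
C = 0 (C = 5*0 = 0)
N(r, m) = 0
z = 0
K(T) = -6 (K(T) = 4 - 10 = -6)
w(y) = 0 (w(y) = (0 + y)*0 = y*0 = 0)
w(K(H))*115 = 0*115 = 0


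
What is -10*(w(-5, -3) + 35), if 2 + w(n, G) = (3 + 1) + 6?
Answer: -430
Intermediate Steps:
w(n, G) = 8 (w(n, G) = -2 + ((3 + 1) + 6) = -2 + (4 + 6) = -2 + 10 = 8)
-10*(w(-5, -3) + 35) = -10*(8 + 35) = -10*43 = -430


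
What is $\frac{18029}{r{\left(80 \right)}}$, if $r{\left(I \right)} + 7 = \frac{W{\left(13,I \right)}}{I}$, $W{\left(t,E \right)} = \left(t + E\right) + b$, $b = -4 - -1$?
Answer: $- \frac{144232}{47} \approx -3068.8$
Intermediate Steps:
$b = -3$ ($b = -4 + 1 = -3$)
$W{\left(t,E \right)} = -3 + E + t$ ($W{\left(t,E \right)} = \left(t + E\right) - 3 = \left(E + t\right) - 3 = -3 + E + t$)
$r{\left(I \right)} = -7 + \frac{10 + I}{I}$ ($r{\left(I \right)} = -7 + \frac{-3 + I + 13}{I} = -7 + \frac{10 + I}{I}$)
$\frac{18029}{r{\left(80 \right)}} = \frac{18029}{-6 + \frac{10}{80}} = \frac{18029}{-6 + 10 \cdot \frac{1}{80}} = \frac{18029}{-6 + \frac{1}{8}} = \frac{18029}{- \frac{47}{8}} = 18029 \left(- \frac{8}{47}\right) = - \frac{144232}{47}$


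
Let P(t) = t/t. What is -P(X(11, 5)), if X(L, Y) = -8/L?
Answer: -1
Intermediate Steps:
P(t) = 1
-P(X(11, 5)) = -1*1 = -1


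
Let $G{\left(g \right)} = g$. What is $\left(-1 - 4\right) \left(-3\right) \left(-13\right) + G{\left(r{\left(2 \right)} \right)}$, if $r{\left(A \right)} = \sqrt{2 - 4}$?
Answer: $-195 + i \sqrt{2} \approx -195.0 + 1.4142 i$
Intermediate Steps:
$r{\left(A \right)} = i \sqrt{2}$ ($r{\left(A \right)} = \sqrt{-2} = i \sqrt{2}$)
$\left(-1 - 4\right) \left(-3\right) \left(-13\right) + G{\left(r{\left(2 \right)} \right)} = \left(-1 - 4\right) \left(-3\right) \left(-13\right) + i \sqrt{2} = \left(-5\right) \left(-3\right) \left(-13\right) + i \sqrt{2} = 15 \left(-13\right) + i \sqrt{2} = -195 + i \sqrt{2}$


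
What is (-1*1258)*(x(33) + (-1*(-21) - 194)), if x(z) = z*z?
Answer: -1152328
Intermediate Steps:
x(z) = z²
(-1*1258)*(x(33) + (-1*(-21) - 194)) = (-1*1258)*(33² + (-1*(-21) - 194)) = -1258*(1089 + (21 - 194)) = -1258*(1089 - 173) = -1258*916 = -1152328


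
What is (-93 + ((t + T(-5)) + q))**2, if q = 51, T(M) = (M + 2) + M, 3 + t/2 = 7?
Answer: 1764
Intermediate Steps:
t = 8 (t = -6 + 2*7 = -6 + 14 = 8)
T(M) = 2 + 2*M (T(M) = (2 + M) + M = 2 + 2*M)
(-93 + ((t + T(-5)) + q))**2 = (-93 + ((8 + (2 + 2*(-5))) + 51))**2 = (-93 + ((8 + (2 - 10)) + 51))**2 = (-93 + ((8 - 8) + 51))**2 = (-93 + (0 + 51))**2 = (-93 + 51)**2 = (-42)**2 = 1764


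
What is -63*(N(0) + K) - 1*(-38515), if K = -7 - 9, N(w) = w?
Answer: 39523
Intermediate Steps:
K = -16
-63*(N(0) + K) - 1*(-38515) = -63*(0 - 16) - 1*(-38515) = -63*(-16) + 38515 = 1008 + 38515 = 39523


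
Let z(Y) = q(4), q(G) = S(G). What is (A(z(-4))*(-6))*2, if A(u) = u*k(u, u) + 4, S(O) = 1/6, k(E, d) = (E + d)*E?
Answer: -433/9 ≈ -48.111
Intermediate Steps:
k(E, d) = E*(E + d)
S(O) = ⅙
q(G) = ⅙
z(Y) = ⅙
A(u) = 4 + 2*u³ (A(u) = u*(u*(u + u)) + 4 = u*(u*(2*u)) + 4 = u*(2*u²) + 4 = 2*u³ + 4 = 4 + 2*u³)
(A(z(-4))*(-6))*2 = ((4 + 2*(⅙)³)*(-6))*2 = ((4 + 2*(1/216))*(-6))*2 = ((4 + 1/108)*(-6))*2 = ((433/108)*(-6))*2 = -433/18*2 = -433/9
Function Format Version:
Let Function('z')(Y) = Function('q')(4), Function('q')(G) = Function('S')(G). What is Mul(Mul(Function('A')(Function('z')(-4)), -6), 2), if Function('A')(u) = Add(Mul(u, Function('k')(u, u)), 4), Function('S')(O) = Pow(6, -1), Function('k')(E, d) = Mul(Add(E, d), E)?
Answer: Rational(-433, 9) ≈ -48.111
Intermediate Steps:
Function('k')(E, d) = Mul(E, Add(E, d))
Function('S')(O) = Rational(1, 6)
Function('q')(G) = Rational(1, 6)
Function('z')(Y) = Rational(1, 6)
Function('A')(u) = Add(4, Mul(2, Pow(u, 3))) (Function('A')(u) = Add(Mul(u, Mul(u, Add(u, u))), 4) = Add(Mul(u, Mul(u, Mul(2, u))), 4) = Add(Mul(u, Mul(2, Pow(u, 2))), 4) = Add(Mul(2, Pow(u, 3)), 4) = Add(4, Mul(2, Pow(u, 3))))
Mul(Mul(Function('A')(Function('z')(-4)), -6), 2) = Mul(Mul(Add(4, Mul(2, Pow(Rational(1, 6), 3))), -6), 2) = Mul(Mul(Add(4, Mul(2, Rational(1, 216))), -6), 2) = Mul(Mul(Add(4, Rational(1, 108)), -6), 2) = Mul(Mul(Rational(433, 108), -6), 2) = Mul(Rational(-433, 18), 2) = Rational(-433, 9)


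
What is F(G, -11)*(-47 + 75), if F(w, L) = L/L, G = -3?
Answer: 28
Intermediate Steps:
F(w, L) = 1
F(G, -11)*(-47 + 75) = 1*(-47 + 75) = 1*28 = 28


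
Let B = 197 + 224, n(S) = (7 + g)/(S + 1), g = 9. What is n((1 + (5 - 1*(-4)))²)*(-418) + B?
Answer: 35833/101 ≈ 354.78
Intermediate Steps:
n(S) = 16/(1 + S) (n(S) = (7 + 9)/(S + 1) = 16/(1 + S))
B = 421
n((1 + (5 - 1*(-4)))²)*(-418) + B = (16/(1 + (1 + (5 - 1*(-4)))²))*(-418) + 421 = (16/(1 + (1 + (5 + 4))²))*(-418) + 421 = (16/(1 + (1 + 9)²))*(-418) + 421 = (16/(1 + 10²))*(-418) + 421 = (16/(1 + 100))*(-418) + 421 = (16/101)*(-418) + 421 = -6688/101 + 421 = 35833/101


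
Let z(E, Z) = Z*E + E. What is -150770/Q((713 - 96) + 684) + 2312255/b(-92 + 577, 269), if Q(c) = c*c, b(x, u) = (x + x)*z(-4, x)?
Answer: -839605819771/638340770736 ≈ -1.3153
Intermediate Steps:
z(E, Z) = E + E*Z (z(E, Z) = E*Z + E = E + E*Z)
b(x, u) = 2*x*(-4 - 4*x) (b(x, u) = (x + x)*(-4*(1 + x)) = (2*x)*(-4 - 4*x) = 2*x*(-4 - 4*x))
Q(c) = c**2
-150770/Q((713 - 96) + 684) + 2312255/b(-92 + 577, 269) = -150770/((713 - 96) + 684)**2 + 2312255/((8*(-92 + 577)*(-1 - (-92 + 577)))) = -150770/(617 + 684)**2 + 2312255/((8*485*(-1 - 1*485))) = -150770/(1301**2) + 2312255/((8*485*(-1 - 485))) = -150770/1692601 + 2312255/((8*485*(-486))) = -150770*1/1692601 + 2312255/(-1885680) = -150770/1692601 + 2312255*(-1/1885680) = -150770/1692601 - 462451/377136 = -839605819771/638340770736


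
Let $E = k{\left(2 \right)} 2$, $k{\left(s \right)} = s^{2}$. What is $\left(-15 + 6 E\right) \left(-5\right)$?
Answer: $-165$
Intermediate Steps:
$E = 8$ ($E = 2^{2} \cdot 2 = 4 \cdot 2 = 8$)
$\left(-15 + 6 E\right) \left(-5\right) = \left(-15 + 6 \cdot 8\right) \left(-5\right) = \left(-15 + 48\right) \left(-5\right) = 33 \left(-5\right) = -165$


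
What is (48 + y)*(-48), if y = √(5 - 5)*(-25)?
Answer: -2304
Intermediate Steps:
y = 0 (y = √0*(-25) = 0*(-25) = 0)
(48 + y)*(-48) = (48 + 0)*(-48) = 48*(-48) = -2304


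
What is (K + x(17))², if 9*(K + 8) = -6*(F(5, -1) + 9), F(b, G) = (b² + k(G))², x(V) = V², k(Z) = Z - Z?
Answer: 180625/9 ≈ 20069.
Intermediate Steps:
k(Z) = 0
F(b, G) = b⁴ (F(b, G) = (b² + 0)² = (b²)² = b⁴)
K = -1292/3 (K = -8 + (-6*(5⁴ + 9))/9 = -8 + (-6*(625 + 9))/9 = -8 + (-6*634)/9 = -8 + (⅑)*(-3804) = -8 - 1268/3 = -1292/3 ≈ -430.67)
(K + x(17))² = (-1292/3 + 17²)² = (-1292/3 + 289)² = (-425/3)² = 180625/9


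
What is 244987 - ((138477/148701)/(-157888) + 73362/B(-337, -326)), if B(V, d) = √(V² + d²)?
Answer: 1917276713117711/7826034496 - 73362*√219845/219845 ≈ 2.4483e+5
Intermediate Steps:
244987 - ((138477/148701)/(-157888) + 73362/B(-337, -326)) = 244987 - ((138477/148701)/(-157888) + 73362/(√((-337)² + (-326)²))) = 244987 - ((138477*(1/148701))*(-1/157888) + 73362/(√(113569 + 106276))) = 244987 - ((46159/49567)*(-1/157888) + 73362/(√219845)) = 244987 - (-46159/7826034496 + 73362*(√219845/219845)) = 244987 - (-46159/7826034496 + 73362*√219845/219845) = 244987 + (46159/7826034496 - 73362*√219845/219845) = 1917276713117711/7826034496 - 73362*√219845/219845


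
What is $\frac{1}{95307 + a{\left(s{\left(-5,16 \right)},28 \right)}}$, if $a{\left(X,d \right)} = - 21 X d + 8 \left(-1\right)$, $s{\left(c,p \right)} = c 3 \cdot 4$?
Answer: $\frac{1}{130579} \approx 7.6582 \cdot 10^{-6}$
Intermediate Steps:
$s{\left(c,p \right)} = 12 c$ ($s{\left(c,p \right)} = 3 c 4 = 12 c$)
$a{\left(X,d \right)} = -8 - 21 X d$ ($a{\left(X,d \right)} = - 21 X d - 8 = -8 - 21 X d$)
$\frac{1}{95307 + a{\left(s{\left(-5,16 \right)},28 \right)}} = \frac{1}{95307 - \left(8 + 21 \cdot 12 \left(-5\right) 28\right)} = \frac{1}{95307 - \left(8 - 35280\right)} = \frac{1}{95307 + \left(-8 + 35280\right)} = \frac{1}{95307 + 35272} = \frac{1}{130579}$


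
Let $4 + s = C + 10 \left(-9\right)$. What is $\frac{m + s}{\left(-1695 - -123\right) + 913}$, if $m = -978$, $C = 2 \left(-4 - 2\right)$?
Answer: $\frac{1084}{659} \approx 1.6449$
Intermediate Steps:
$C = -12$ ($C = 2 \left(-6\right) = -12$)
$s = -106$ ($s = -4 + \left(-12 + 10 \left(-9\right)\right) = -4 - 102 = -106$)
$\frac{m + s}{\left(-1695 - -123\right) + 913} = \frac{-978 - 106}{\left(-1695 - -123\right) + 913} = - \frac{1084}{\left(-1695 + 123\right) + 913} = - \frac{1084}{-1572 + 913} = - \frac{1084}{-659} = \left(-1084\right) \left(- \frac{1}{659}\right) = \frac{1084}{659}$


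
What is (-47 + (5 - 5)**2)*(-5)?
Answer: 235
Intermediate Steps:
(-47 + (5 - 5)**2)*(-5) = (-47 + 0**2)*(-5) = (-47 + 0)*(-5) = -47*(-5) = 235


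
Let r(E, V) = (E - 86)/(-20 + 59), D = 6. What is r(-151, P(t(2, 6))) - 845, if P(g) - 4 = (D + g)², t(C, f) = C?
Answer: -11064/13 ≈ -851.08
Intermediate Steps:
P(g) = 4 + (6 + g)²
r(E, V) = -86/39 + E/39 (r(E, V) = (-86 + E)/39 = (-86 + E)*(1/39) = -86/39 + E/39)
r(-151, P(t(2, 6))) - 845 = (-86/39 + (1/39)*(-151)) - 845 = (-86/39 - 151/39) - 845 = -79/13 - 845 = -11064/13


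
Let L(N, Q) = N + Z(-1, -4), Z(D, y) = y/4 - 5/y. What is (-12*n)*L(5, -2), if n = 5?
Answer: -315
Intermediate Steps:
Z(D, y) = -5/y + y/4 (Z(D, y) = y*(¼) - 5/y = y/4 - 5/y = -5/y + y/4)
L(N, Q) = ¼ + N (L(N, Q) = N + (-5/(-4) + (¼)*(-4)) = N + (-5*(-¼) - 1) = N + (5/4 - 1) = N + ¼ = ¼ + N)
(-12*n)*L(5, -2) = (-12*5)*(¼ + 5) = -60*21/4 = -315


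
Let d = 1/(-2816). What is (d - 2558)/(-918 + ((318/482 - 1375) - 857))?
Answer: 1736002289/2137318656 ≈ 0.81223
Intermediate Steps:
d = -1/2816 ≈ -0.00035511
(d - 2558)/(-918 + ((318/482 - 1375) - 857)) = (-1/2816 - 2558)/(-918 + ((318/482 - 1375) - 857)) = -7203329/(2816*(-918 + ((318*(1/482) - 1375) - 857))) = -7203329/(2816*(-918 + ((159/241 - 1375) - 857))) = -7203329/(2816*(-918 + (-331216/241 - 857))) = -7203329/(2816*(-918 - 537753/241)) = -7203329/(2816*(-758991/241)) = -7203329/2816*(-241/758991) = 1736002289/2137318656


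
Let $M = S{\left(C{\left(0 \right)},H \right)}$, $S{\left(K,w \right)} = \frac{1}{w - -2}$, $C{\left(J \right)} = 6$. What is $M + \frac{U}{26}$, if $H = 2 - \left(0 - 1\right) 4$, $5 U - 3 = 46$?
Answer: $\frac{261}{520} \approx 0.50192$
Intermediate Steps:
$U = \frac{49}{5}$ ($U = \frac{3}{5} + \frac{1}{5} \cdot 46 = \frac{3}{5} + \frac{46}{5} = \frac{49}{5} \approx 9.8$)
$H = 6$ ($H = 2 - \left(-1\right) 4 = 2 - -4 = 2 + 4 = 6$)
$S{\left(K,w \right)} = \frac{1}{2 + w}$ ($S{\left(K,w \right)} = \frac{1}{w + 2} = \frac{1}{2 + w}$)
$M = \frac{1}{8}$ ($M = \frac{1}{2 + 6} = \frac{1}{8} \approx 0.125$)
$M + \frac{U}{26} = \frac{1}{8} + \frac{49}{5 \cdot 26} = \frac{1}{8} + \frac{49}{5} \cdot \frac{1}{26} = \frac{1}{8} + \frac{49}{130} = \frac{261}{520}$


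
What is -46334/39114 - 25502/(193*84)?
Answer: -145721003/52843014 ≈ -2.7576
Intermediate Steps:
-46334/39114 - 25502/(193*84) = -46334*1/39114 - 25502/16212 = -23167/19557 - 25502*1/16212 = -23167/19557 - 12751/8106 = -145721003/52843014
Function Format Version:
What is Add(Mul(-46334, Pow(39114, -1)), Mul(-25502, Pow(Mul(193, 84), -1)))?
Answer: Rational(-145721003, 52843014) ≈ -2.7576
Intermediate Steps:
Add(Mul(-46334, Pow(39114, -1)), Mul(-25502, Pow(Mul(193, 84), -1))) = Add(Mul(-46334, Rational(1, 39114)), Mul(-25502, Pow(16212, -1))) = Add(Rational(-23167, 19557), Mul(-25502, Rational(1, 16212))) = Add(Rational(-23167, 19557), Rational(-12751, 8106)) = Rational(-145721003, 52843014)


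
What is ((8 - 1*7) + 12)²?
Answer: 169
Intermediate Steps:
((8 - 1*7) + 12)² = ((8 - 7) + 12)² = (1 + 12)² = 13² = 169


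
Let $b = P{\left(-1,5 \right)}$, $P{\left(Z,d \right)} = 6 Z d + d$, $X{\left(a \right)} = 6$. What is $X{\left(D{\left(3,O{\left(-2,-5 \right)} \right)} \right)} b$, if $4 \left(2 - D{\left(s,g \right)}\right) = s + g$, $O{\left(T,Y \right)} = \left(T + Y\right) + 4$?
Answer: $-150$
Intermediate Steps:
$O{\left(T,Y \right)} = 4 + T + Y$
$D{\left(s,g \right)} = 2 - \frac{g}{4} - \frac{s}{4}$ ($D{\left(s,g \right)} = 2 - \frac{s + g}{4} = 2 - \frac{g + s}{4} = 2 - \left(\frac{g}{4} + \frac{s}{4}\right) = 2 - \frac{g}{4} - \frac{s}{4}$)
$P{\left(Z,d \right)} = d + 6 Z d$ ($P{\left(Z,d \right)} = 6 Z d + d = d + 6 Z d$)
$b = -25$ ($b = 5 \left(1 + 6 \left(-1\right)\right) = 5 \left(1 - 6\right) = 5 \left(-5\right) = -25$)
$X{\left(D{\left(3,O{\left(-2,-5 \right)} \right)} \right)} b = 6 \left(-25\right) = -150$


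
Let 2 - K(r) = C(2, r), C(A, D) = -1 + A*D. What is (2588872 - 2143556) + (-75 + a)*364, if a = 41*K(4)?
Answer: 343396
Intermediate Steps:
K(r) = 3 - 2*r (K(r) = 2 - (-1 + 2*r) = 2 + (1 - 2*r) = 3 - 2*r)
a = -205 (a = 41*(3 - 2*4) = 41*(3 - 8) = 41*(-5) = -205)
(2588872 - 2143556) + (-75 + a)*364 = (2588872 - 2143556) + (-75 - 205)*364 = 445316 - 280*364 = 445316 - 101920 = 343396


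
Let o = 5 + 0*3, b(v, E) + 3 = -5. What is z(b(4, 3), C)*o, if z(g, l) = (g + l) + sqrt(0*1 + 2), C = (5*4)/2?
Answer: 10 + 5*sqrt(2) ≈ 17.071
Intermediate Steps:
b(v, E) = -8 (b(v, E) = -3 - 5 = -8)
C = 10 (C = 20*(1/2) = 10)
z(g, l) = g + l + sqrt(2) (z(g, l) = (g + l) + sqrt(0 + 2) = (g + l) + sqrt(2) = g + l + sqrt(2))
o = 5 (o = 5 + 0 = 5)
z(b(4, 3), C)*o = (-8 + 10 + sqrt(2))*5 = (2 + sqrt(2))*5 = 10 + 5*sqrt(2)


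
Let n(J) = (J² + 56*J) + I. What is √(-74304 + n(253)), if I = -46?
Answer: √3827 ≈ 61.863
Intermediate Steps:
n(J) = -46 + J² + 56*J (n(J) = (J² + 56*J) - 46 = -46 + J² + 56*J)
√(-74304 + n(253)) = √(-74304 + (-46 + 253² + 56*253)) = √(-74304 + (-46 + 64009 + 14168)) = √(-74304 + 78131) = √3827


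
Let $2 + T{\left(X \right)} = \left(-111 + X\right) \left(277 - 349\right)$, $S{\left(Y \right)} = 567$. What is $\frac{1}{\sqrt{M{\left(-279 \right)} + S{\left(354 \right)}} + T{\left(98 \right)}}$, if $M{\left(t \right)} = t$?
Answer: $\frac{467}{436034} - \frac{3 \sqrt{2}}{218017} \approx 0.0010516$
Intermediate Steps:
$T{\left(X \right)} = 7990 - 72 X$ ($T{\left(X \right)} = -2 + \left(-111 + X\right) \left(277 - 349\right) = -2 + \left(-111 + X\right) \left(-72\right) = -2 - \left(-7992 + 72 X\right) = 7990 - 72 X$)
$\frac{1}{\sqrt{M{\left(-279 \right)} + S{\left(354 \right)}} + T{\left(98 \right)}} = \frac{1}{\sqrt{-279 + 567} + \left(7990 - 7056\right)} = \frac{1}{\sqrt{288} + \left(7990 - 7056\right)} = \frac{1}{12 \sqrt{2} + 934} = \frac{1}{934 + 12 \sqrt{2}}$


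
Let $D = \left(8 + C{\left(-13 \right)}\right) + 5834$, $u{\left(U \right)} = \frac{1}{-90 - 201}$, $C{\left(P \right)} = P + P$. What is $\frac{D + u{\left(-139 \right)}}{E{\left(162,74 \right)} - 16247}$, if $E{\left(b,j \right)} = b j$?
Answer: $- \frac{1692455}{1239369} \approx -1.3656$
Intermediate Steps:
$C{\left(P \right)} = 2 P$
$u{\left(U \right)} = - \frac{1}{291}$ ($u{\left(U \right)} = \frac{1}{-291} = - \frac{1}{291}$)
$D = 5816$ ($D = \left(8 + 2 \left(-13\right)\right) + 5834 = \left(8 - 26\right) + 5834 = -18 + 5834 = 5816$)
$\frac{D + u{\left(-139 \right)}}{E{\left(162,74 \right)} - 16247} = \frac{5816 - \frac{1}{291}}{162 \cdot 74 - 16247} = \frac{1692455}{291 \left(11988 + \left(-17103 + 856\right)\right)} = \frac{1692455}{291 \left(11988 - 16247\right)} = \frac{1692455}{291 \left(-4259\right)} = \frac{1692455}{291} \left(- \frac{1}{4259}\right) = - \frac{1692455}{1239369}$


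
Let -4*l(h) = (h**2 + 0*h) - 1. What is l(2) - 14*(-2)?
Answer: 109/4 ≈ 27.250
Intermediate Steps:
l(h) = 1/4 - h**2/4 (l(h) = -((h**2 + 0*h) - 1)/4 = -((h**2 + 0) - 1)/4 = -(h**2 - 1)/4 = -(-1 + h**2)/4 = 1/4 - h**2/4)
l(2) - 14*(-2) = (1/4 - 1/4*2**2) - 14*(-2) = (1/4 - 1/4*4) + 28 = (1/4 - 1) + 28 = -3/4 + 28 = 109/4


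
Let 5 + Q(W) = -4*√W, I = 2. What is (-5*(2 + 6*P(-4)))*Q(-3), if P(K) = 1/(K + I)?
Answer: -25 - 20*I*√3 ≈ -25.0 - 34.641*I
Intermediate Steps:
Q(W) = -5 - 4*√W
P(K) = 1/(2 + K) (P(K) = 1/(K + 2) = 1/(2 + K))
(-5*(2 + 6*P(-4)))*Q(-3) = (-5*(2 + 6/(2 - 4)))*(-5 - 4*I*√3) = (-5*(2 + 6/(-2)))*(-5 - 4*I*√3) = (-5*(2 + 6*(-½)))*(-5 - 4*I*√3) = (-5*(2 - 3))*(-5 - 4*I*√3) = (-5*(-1))*(-5 - 4*I*√3) = 5*(-5 - 4*I*√3) = -25 - 20*I*√3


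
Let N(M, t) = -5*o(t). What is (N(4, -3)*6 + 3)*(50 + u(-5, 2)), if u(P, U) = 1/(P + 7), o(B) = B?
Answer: 9393/2 ≈ 4696.5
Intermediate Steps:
u(P, U) = 1/(7 + P)
N(M, t) = -5*t
(N(4, -3)*6 + 3)*(50 + u(-5, 2)) = (-5*(-3)*6 + 3)*(50 + 1/(7 - 5)) = (15*6 + 3)*(50 + 1/2) = (90 + 3)*(50 + ½) = 93*(101/2) = 9393/2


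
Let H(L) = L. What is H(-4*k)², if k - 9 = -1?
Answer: 1024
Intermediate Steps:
k = 8 (k = 9 - 1 = 8)
H(-4*k)² = (-4*8)² = (-32)² = 1024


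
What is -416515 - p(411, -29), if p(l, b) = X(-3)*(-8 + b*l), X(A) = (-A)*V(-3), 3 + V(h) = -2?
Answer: -595420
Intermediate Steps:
V(h) = -5 (V(h) = -3 - 2 = -5)
X(A) = 5*A (X(A) = -A*(-5) = 5*A)
p(l, b) = 120 - 15*b*l (p(l, b) = (5*(-3))*(-8 + b*l) = -15*(-8 + b*l) = 120 - 15*b*l)
-416515 - p(411, -29) = -416515 - (120 - 15*(-29)*411) = -416515 - (120 + 178785) = -416515 - 1*178905 = -416515 - 178905 = -595420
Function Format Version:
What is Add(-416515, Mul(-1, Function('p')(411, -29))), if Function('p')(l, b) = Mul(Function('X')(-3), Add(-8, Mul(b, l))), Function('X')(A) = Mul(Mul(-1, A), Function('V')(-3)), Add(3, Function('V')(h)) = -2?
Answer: -595420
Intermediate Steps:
Function('V')(h) = -5 (Function('V')(h) = Add(-3, -2) = -5)
Function('X')(A) = Mul(5, A) (Function('X')(A) = Mul(Mul(-1, A), -5) = Mul(5, A))
Function('p')(l, b) = Add(120, Mul(-15, b, l)) (Function('p')(l, b) = Mul(Mul(5, -3), Add(-8, Mul(b, l))) = Mul(-15, Add(-8, Mul(b, l))) = Add(120, Mul(-15, b, l)))
Add(-416515, Mul(-1, Function('p')(411, -29))) = Add(-416515, Mul(-1, Add(120, Mul(-15, -29, 411)))) = Add(-416515, Mul(-1, Add(120, 178785))) = Add(-416515, Mul(-1, 178905)) = Add(-416515, -178905) = -595420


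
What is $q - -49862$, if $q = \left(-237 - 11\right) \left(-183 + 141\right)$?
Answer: $60278$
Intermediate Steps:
$q = 10416$ ($q = \left(-248\right) \left(-42\right) = 10416$)
$q - -49862 = 10416 - -49862 = 10416 + 49862 = 60278$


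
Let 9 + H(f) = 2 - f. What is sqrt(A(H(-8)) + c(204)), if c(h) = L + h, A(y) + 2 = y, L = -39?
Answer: 2*sqrt(41) ≈ 12.806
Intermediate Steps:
H(f) = -7 - f (H(f) = -9 + (2 - f) = -7 - f)
A(y) = -2 + y
c(h) = -39 + h
sqrt(A(H(-8)) + c(204)) = sqrt((-2 + (-7 - 1*(-8))) + (-39 + 204)) = sqrt((-2 + (-7 + 8)) + 165) = sqrt((-2 + 1) + 165) = sqrt(-1 + 165) = sqrt(164) = 2*sqrt(41)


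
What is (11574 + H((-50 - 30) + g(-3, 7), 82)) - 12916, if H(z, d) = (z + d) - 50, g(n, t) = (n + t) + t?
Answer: -1379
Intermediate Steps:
g(n, t) = n + 2*t
H(z, d) = -50 + d + z (H(z, d) = (d + z) - 50 = -50 + d + z)
(11574 + H((-50 - 30) + g(-3, 7), 82)) - 12916 = (11574 + (-50 + 82 + ((-50 - 30) + (-3 + 2*7)))) - 12916 = (11574 + (-50 + 82 + (-80 + (-3 + 14)))) - 12916 = (11574 + (-50 + 82 + (-80 + 11))) - 12916 = (11574 + (-50 + 82 - 69)) - 12916 = (11574 - 37) - 12916 = 11537 - 12916 = -1379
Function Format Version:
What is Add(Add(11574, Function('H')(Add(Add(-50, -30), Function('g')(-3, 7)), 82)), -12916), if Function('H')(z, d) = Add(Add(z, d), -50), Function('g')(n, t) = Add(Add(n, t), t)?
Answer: -1379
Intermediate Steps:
Function('g')(n, t) = Add(n, Mul(2, t))
Function('H')(z, d) = Add(-50, d, z) (Function('H')(z, d) = Add(Add(d, z), -50) = Add(-50, d, z))
Add(Add(11574, Function('H')(Add(Add(-50, -30), Function('g')(-3, 7)), 82)), -12916) = Add(Add(11574, Add(-50, 82, Add(Add(-50, -30), Add(-3, Mul(2, 7))))), -12916) = Add(Add(11574, Add(-50, 82, Add(-80, Add(-3, 14)))), -12916) = Add(Add(11574, Add(-50, 82, Add(-80, 11))), -12916) = Add(Add(11574, Add(-50, 82, -69)), -12916) = Add(Add(11574, -37), -12916) = Add(11537, -12916) = -1379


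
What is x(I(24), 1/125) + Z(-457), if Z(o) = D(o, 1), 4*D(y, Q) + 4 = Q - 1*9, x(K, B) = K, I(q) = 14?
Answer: 11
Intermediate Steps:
D(y, Q) = -13/4 + Q/4 (D(y, Q) = -1 + (Q - 1*9)/4 = -1 + (Q - 9)/4 = -1 + (-9 + Q)/4 = -1 + (-9/4 + Q/4) = -13/4 + Q/4)
Z(o) = -3 (Z(o) = -13/4 + (1/4)*1 = -13/4 + 1/4 = -3)
x(I(24), 1/125) + Z(-457) = 14 - 3 = 11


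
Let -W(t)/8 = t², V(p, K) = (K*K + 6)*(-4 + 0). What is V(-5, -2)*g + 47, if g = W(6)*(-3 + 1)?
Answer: -22993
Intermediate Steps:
V(p, K) = -24 - 4*K² (V(p, K) = (K² + 6)*(-4) = (6 + K²)*(-4) = -24 - 4*K²)
W(t) = -8*t²
g = 576 (g = (-8*6²)*(-3 + 1) = -8*36*(-2) = -288*(-2) = 576)
V(-5, -2)*g + 47 = (-24 - 4*(-2)²)*576 + 47 = (-24 - 4*4)*576 + 47 = (-24 - 16)*576 + 47 = -40*576 + 47 = -23040 + 47 = -22993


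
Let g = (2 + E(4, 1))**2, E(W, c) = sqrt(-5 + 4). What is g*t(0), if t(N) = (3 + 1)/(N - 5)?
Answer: -12/5 - 16*I/5 ≈ -2.4 - 3.2*I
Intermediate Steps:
E(W, c) = I (E(W, c) = sqrt(-1) = I)
t(N) = 4/(-5 + N)
g = (2 + I)**2 ≈ 3.0 + 4.0*I
g*t(0) = (2 + I)**2*(4/(-5 + 0)) = (2 + I)**2*(4/(-5)) = (2 + I)**2*(4*(-1/5)) = (2 + I)**2*(-4/5) = -4*(2 + I)**2/5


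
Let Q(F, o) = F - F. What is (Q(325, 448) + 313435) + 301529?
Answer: 614964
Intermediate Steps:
Q(F, o) = 0
(Q(325, 448) + 313435) + 301529 = (0 + 313435) + 301529 = 313435 + 301529 = 614964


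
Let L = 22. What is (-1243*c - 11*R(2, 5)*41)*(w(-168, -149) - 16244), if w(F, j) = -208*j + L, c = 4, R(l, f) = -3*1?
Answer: -53452630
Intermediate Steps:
R(l, f) = -3
w(F, j) = 22 - 208*j (w(F, j) = -208*j + 22 = 22 - 208*j)
(-1243*c - 11*R(2, 5)*41)*(w(-168, -149) - 16244) = (-1243*4 - (-33)*41)*((22 - 208*(-149)) - 16244) = (-4972 - 11*(-123))*((22 + 30992) - 16244) = (-4972 + 1353)*(31014 - 16244) = -3619*14770 = -53452630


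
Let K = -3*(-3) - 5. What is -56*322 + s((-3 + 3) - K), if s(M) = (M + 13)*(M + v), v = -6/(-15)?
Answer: -90322/5 ≈ -18064.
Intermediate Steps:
v = 2/5 (v = -6*(-1/15) = 2/5 ≈ 0.40000)
K = 4 (K = 9 - 5 = 4)
s(M) = (13 + M)*(2/5 + M) (s(M) = (M + 13)*(M + 2/5) = (13 + M)*(2/5 + M))
-56*322 + s((-3 + 3) - K) = -56*322 + (26/5 + ((-3 + 3) - 1*4)**2 + 67*((-3 + 3) - 1*4)/5) = -18032 + (26/5 + (0 - 4)**2 + 67*(0 - 4)/5) = -18032 + (26/5 + (-4)**2 + (67/5)*(-4)) = -18032 + (26/5 + 16 - 268/5) = -18032 - 162/5 = -90322/5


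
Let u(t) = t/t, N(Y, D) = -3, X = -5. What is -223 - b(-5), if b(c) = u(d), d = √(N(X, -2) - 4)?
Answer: -224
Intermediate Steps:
d = I*√7 (d = √(-3 - 4) = √(-7) = I*√7 ≈ 2.6458*I)
u(t) = 1
b(c) = 1
-223 - b(-5) = -223 - 1*1 = -223 - 1 = -224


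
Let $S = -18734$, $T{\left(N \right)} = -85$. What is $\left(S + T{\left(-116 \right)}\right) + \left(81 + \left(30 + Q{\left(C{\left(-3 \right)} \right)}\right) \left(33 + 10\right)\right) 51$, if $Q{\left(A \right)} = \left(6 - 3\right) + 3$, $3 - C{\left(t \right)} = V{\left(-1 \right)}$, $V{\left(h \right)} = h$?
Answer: $64260$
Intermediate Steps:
$C{\left(t \right)} = 4$ ($C{\left(t \right)} = 3 - -1 = 3 + 1 = 4$)
$Q{\left(A \right)} = 6$ ($Q{\left(A \right)} = 3 + 3 = 6$)
$\left(S + T{\left(-116 \right)}\right) + \left(81 + \left(30 + Q{\left(C{\left(-3 \right)} \right)}\right) \left(33 + 10\right)\right) 51 = \left(-18734 - 85\right) + \left(81 + \left(30 + 6\right) \left(33 + 10\right)\right) 51 = -18819 + \left(81 + 36 \cdot 43\right) 51 = -18819 + \left(81 + 1548\right) 51 = -18819 + 1629 \cdot 51 = -18819 + 83079 = 64260$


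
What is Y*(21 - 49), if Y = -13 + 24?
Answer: -308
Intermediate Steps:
Y = 11
Y*(21 - 49) = 11*(21 - 49) = 11*(-28) = -308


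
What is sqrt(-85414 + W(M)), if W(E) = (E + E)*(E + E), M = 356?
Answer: sqrt(421530) ≈ 649.25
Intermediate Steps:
W(E) = 4*E**2 (W(E) = (2*E)*(2*E) = 4*E**2)
sqrt(-85414 + W(M)) = sqrt(-85414 + 4*356**2) = sqrt(-85414 + 4*126736) = sqrt(-85414 + 506944) = sqrt(421530)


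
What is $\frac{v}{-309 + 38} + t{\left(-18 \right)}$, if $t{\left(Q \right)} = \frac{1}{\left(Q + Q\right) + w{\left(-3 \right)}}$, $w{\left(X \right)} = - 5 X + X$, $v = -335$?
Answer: $\frac{7769}{6504} \approx 1.1945$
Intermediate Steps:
$w{\left(X \right)} = - 4 X$
$t{\left(Q \right)} = \frac{1}{12 + 2 Q}$ ($t{\left(Q \right)} = \frac{1}{\left(Q + Q\right) - -12} = \frac{1}{2 Q + 12} = \frac{1}{12 + 2 Q}$)
$\frac{v}{-309 + 38} + t{\left(-18 \right)} = - \frac{335}{-309 + 38} + \frac{1}{2 \left(6 - 18\right)} = - \frac{335}{-271} + \frac{1}{2 \left(-12\right)} = \left(-335\right) \left(- \frac{1}{271}\right) + \frac{1}{2} \left(- \frac{1}{12}\right) = \frac{335}{271} - \frac{1}{24} = \frac{7769}{6504}$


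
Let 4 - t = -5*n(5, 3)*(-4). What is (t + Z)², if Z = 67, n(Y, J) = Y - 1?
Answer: 81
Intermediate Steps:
n(Y, J) = -1 + Y
t = -76 (t = 4 - (-5*(-1 + 5))*(-4) = 4 - (-5*4)*(-4) = 4 - (-20)*(-4) = 4 - 1*80 = 4 - 80 = -76)
(t + Z)² = (-76 + 67)² = (-9)² = 81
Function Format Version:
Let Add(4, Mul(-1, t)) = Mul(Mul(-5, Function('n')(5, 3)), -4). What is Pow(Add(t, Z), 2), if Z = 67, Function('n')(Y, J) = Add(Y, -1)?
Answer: 81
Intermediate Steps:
Function('n')(Y, J) = Add(-1, Y)
t = -76 (t = Add(4, Mul(-1, Mul(Mul(-5, Add(-1, 5)), -4))) = Add(4, Mul(-1, Mul(Mul(-5, 4), -4))) = Add(4, Mul(-1, Mul(-20, -4))) = Add(4, Mul(-1, 80)) = Add(4, -80) = -76)
Pow(Add(t, Z), 2) = Pow(Add(-76, 67), 2) = Pow(-9, 2) = 81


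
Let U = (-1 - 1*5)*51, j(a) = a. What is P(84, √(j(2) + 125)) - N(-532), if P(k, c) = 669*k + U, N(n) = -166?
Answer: 56056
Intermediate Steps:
U = -306 (U = (-1 - 5)*51 = -6*51 = -306)
P(k, c) = -306 + 669*k (P(k, c) = 669*k - 306 = -306 + 669*k)
P(84, √(j(2) + 125)) - N(-532) = (-306 + 669*84) - 1*(-166) = (-306 + 56196) + 166 = 55890 + 166 = 56056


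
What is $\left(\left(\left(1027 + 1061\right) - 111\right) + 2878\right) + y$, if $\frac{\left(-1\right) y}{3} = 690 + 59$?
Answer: $2608$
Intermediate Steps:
$y = -2247$ ($y = - 3 \left(690 + 59\right) = \left(-3\right) 749 = -2247$)
$\left(\left(\left(1027 + 1061\right) - 111\right) + 2878\right) + y = \left(\left(\left(1027 + 1061\right) - 111\right) + 2878\right) - 2247 = \left(\left(2088 - 111\right) + 2878\right) - 2247 = \left(1977 + 2878\right) - 2247 = 4855 - 2247 = 2608$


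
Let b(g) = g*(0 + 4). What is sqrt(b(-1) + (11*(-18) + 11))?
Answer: I*sqrt(191) ≈ 13.82*I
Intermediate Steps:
b(g) = 4*g (b(g) = g*4 = 4*g)
sqrt(b(-1) + (11*(-18) + 11)) = sqrt(4*(-1) + (11*(-18) + 11)) = sqrt(-4 + (-198 + 11)) = sqrt(-4 - 187) = sqrt(-191) = I*sqrt(191)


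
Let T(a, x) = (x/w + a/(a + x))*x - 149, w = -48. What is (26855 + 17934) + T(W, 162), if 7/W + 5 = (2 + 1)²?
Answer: 115528851/2620 ≈ 44095.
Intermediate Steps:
W = 7/4 (W = 7/(-5 + (2 + 1)²) = 7/(-5 + 3²) = 7/(-5 + 9) = 7/4 ≈ 1.7500)
T(a, x) = -149 + x*(-x/48 + a/(a + x)) (T(a, x) = (x/(-48) + a/(a + x))*x - 149 = (x*(-1/48) + a/(a + x))*x - 149 = (-x/48 + a/(a + x))*x - 149 = x*(-x/48 + a/(a + x)) - 149 = -149 + x*(-x/48 + a/(a + x)))
(26855 + 17934) + T(W, 162) = (26855 + 17934) + (-149*7/4 - 149*162 - 1/48*162³ + (7/4)*162 - 1/48*7/4*162²)/(7/4 + 162) = 44789 + (-1043/4 - 24138 - 1/48*4251528 + 567/2 - 1/48*7/4*26244)/(655/4) = 44789 + 4*(-1043/4 - 24138 - 177147/2 + 567/2 - 15309/16)/655 = 44789 + (4/655)*(-1818329/16) = 44789 - 1818329/2620 = 115528851/2620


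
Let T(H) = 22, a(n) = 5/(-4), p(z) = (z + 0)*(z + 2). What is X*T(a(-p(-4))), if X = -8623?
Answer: -189706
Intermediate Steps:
p(z) = z*(2 + z)
a(n) = -5/4 (a(n) = 5*(-¼) = -5/4)
X*T(a(-p(-4))) = -8623*22 = -189706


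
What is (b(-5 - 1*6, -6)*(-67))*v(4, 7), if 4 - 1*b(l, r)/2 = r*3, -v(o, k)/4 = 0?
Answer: 0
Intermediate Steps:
v(o, k) = 0 (v(o, k) = -4*0 = 0)
b(l, r) = 8 - 6*r (b(l, r) = 8 - 2*r*3 = 8 - 6*r)
(b(-5 - 1*6, -6)*(-67))*v(4, 7) = ((8 - 6*(-6))*(-67))*0 = ((8 + 36)*(-67))*0 = (44*(-67))*0 = -2948*0 = 0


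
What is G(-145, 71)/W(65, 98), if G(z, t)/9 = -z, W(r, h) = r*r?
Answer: 261/845 ≈ 0.30888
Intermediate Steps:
W(r, h) = r²
G(z, t) = -9*z (G(z, t) = 9*(-z) = -9*z)
G(-145, 71)/W(65, 98) = (-9*(-145))/(65²) = 1305/4225 = 1305*(1/4225) = 261/845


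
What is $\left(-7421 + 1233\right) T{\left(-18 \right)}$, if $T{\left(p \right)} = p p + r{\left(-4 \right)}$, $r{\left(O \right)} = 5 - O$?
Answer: $-2060604$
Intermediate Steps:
$T{\left(p \right)} = 9 + p^{2}$ ($T{\left(p \right)} = p p + \left(5 - -4\right) = p^{2} + \left(5 + 4\right) = p^{2} + 9 = 9 + p^{2}$)
$\left(-7421 + 1233\right) T{\left(-18 \right)} = \left(-7421 + 1233\right) \left(9 + \left(-18\right)^{2}\right) = - 6188 \left(9 + 324\right) = \left(-6188\right) 333 = -2060604$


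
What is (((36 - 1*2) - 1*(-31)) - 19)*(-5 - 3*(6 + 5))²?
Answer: 66424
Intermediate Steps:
(((36 - 1*2) - 1*(-31)) - 19)*(-5 - 3*(6 + 5))² = (((36 - 2) + 31) - 19)*(-5 - 3*11)² = ((34 + 31) - 19)*(-5 - 33)² = (65 - 19)*(-38)² = 46*1444 = 66424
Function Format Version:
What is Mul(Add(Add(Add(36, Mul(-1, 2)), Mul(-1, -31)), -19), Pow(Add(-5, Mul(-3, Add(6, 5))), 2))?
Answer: 66424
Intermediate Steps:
Mul(Add(Add(Add(36, Mul(-1, 2)), Mul(-1, -31)), -19), Pow(Add(-5, Mul(-3, Add(6, 5))), 2)) = Mul(Add(Add(Add(36, -2), 31), -19), Pow(Add(-5, Mul(-3, 11)), 2)) = Mul(Add(Add(34, 31), -19), Pow(Add(-5, -33), 2)) = Mul(Add(65, -19), Pow(-38, 2)) = Mul(46, 1444) = 66424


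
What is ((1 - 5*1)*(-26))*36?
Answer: 3744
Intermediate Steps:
((1 - 5*1)*(-26))*36 = ((1 - 5)*(-26))*36 = -4*(-26)*36 = 104*36 = 3744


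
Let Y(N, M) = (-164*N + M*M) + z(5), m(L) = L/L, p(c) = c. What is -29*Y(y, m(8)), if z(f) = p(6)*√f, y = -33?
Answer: -156977 - 174*√5 ≈ -1.5737e+5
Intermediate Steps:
z(f) = 6*√f
m(L) = 1
Y(N, M) = M² - 164*N + 6*√5 (Y(N, M) = (-164*N + M*M) + 6*√5 = (-164*N + M²) + 6*√5 = (M² - 164*N) + 6*√5 = M² - 164*N + 6*√5)
-29*Y(y, m(8)) = -29*(1² - 164*(-33) + 6*√5) = -29*(1 + 5412 + 6*√5) = -29*(5413 + 6*√5) = -156977 - 174*√5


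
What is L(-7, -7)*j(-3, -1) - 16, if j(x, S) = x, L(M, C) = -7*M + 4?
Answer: -175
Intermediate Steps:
L(M, C) = 4 - 7*M
L(-7, -7)*j(-3, -1) - 16 = (4 - 7*(-7))*(-3) - 16 = (4 + 49)*(-3) - 16 = 53*(-3) - 16 = -159 - 16 = -175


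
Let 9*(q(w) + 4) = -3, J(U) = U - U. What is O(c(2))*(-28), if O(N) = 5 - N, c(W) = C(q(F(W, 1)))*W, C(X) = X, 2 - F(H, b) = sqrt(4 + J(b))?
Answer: -1148/3 ≈ -382.67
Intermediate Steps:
J(U) = 0
F(H, b) = 0 (F(H, b) = 2 - sqrt(4 + 0) = 2 - sqrt(4) = 2 - 1*2 = 2 - 2 = 0)
q(w) = -13/3 (q(w) = -4 + (1/9)*(-3) = -4 - 1/3 = -13/3)
c(W) = -13*W/3
O(c(2))*(-28) = (5 - (-13)*2/3)*(-28) = (5 - 1*(-26/3))*(-28) = (5 + 26/3)*(-28) = (41/3)*(-28) = -1148/3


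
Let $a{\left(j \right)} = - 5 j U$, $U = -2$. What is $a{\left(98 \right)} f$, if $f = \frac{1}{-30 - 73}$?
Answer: $- \frac{980}{103} \approx -9.5146$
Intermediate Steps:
$a{\left(j \right)} = 10 j$ ($a{\left(j \right)} = - 5 j \left(-2\right) = 10 j$)
$f = - \frac{1}{103}$ ($f = \frac{1}{-103} = - \frac{1}{103} \approx -0.0097087$)
$a{\left(98 \right)} f = 10 \cdot 98 \left(- \frac{1}{103}\right) = 980 \left(- \frac{1}{103}\right) = - \frac{980}{103}$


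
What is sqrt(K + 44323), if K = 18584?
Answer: sqrt(62907) ≈ 250.81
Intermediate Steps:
sqrt(K + 44323) = sqrt(18584 + 44323) = sqrt(62907)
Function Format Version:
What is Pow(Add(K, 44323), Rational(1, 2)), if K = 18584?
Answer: Pow(62907, Rational(1, 2)) ≈ 250.81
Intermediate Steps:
Pow(Add(K, 44323), Rational(1, 2)) = Pow(Add(18584, 44323), Rational(1, 2)) = Pow(62907, Rational(1, 2))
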